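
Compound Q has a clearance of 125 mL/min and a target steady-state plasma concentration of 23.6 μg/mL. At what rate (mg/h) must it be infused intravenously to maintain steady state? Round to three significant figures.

Convert clearance: 125 mL/min × 60 min/h ÷ 1000 mL/L = 7.500 L/h
At steady state, infusion rate equals elimination rate: rate in = CL × Css.
Infusion rate = CL · Css = 7.500 L/h × 23.6 mg/L = 177.0 mg/h

177 mg/h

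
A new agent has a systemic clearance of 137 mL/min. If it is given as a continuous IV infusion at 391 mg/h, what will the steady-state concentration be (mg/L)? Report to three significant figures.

CL = 137 mL/min × 60/1000 = 8.220 L/h
Css = rate / CL = 391 / 8.220 = 47.57 mg/L

47.6 mg/L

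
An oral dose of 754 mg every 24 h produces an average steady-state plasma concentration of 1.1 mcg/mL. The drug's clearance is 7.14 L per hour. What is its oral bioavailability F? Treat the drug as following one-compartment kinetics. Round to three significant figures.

0.250

F·D/τ = CL·Css at steady state → F = CL·Css·τ / D.
F = 7.14 × 1.1 × 24 / 754 = 0.250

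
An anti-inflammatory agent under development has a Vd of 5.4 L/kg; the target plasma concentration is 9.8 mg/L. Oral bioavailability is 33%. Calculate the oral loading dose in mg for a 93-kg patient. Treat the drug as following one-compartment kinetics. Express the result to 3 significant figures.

14900 mg

Vd(total) = 93 kg × 5.4 L/kg = 502.2 L
LD = Vd × C / F = 502.2 × 9.800 / 0.33 = 14910 mg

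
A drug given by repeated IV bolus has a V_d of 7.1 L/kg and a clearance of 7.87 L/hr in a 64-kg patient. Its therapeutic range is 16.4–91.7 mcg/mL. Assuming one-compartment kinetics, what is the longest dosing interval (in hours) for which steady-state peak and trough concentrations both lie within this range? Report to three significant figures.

Vd = 7.1 L/kg × 64 kg = 454.4 L
k = CL / Vd = 7.870 / 454.4 = 0.01732 h⁻¹
Between IV bolus doses, concentration decays as C = C₀·e^(−kτ), so C_peak/C_trough = e^(kτ).
τ_max = ln(C_peak/C_trough) / k = ln(91.7/16.4) / 0.01732 = 1.721 / 0.01732 = 99.36 h

99.4 h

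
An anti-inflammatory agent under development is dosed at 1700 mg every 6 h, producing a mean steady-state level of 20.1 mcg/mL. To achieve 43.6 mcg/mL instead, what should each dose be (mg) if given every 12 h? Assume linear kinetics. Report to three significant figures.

7380 mg

For first-order elimination, Css ∝ F·D/(CL·τ); F and CL are unchanged, so Css ∝ D/τ.
D₂ = D₁ × (Css,target / Css,current) × (τ₂/τ₁) = 1700 × (43.6/20.1) × (12/6) = 7375 mg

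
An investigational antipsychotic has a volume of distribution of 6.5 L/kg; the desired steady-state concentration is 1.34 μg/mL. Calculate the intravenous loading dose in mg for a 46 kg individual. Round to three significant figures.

401 mg

Vd = 6.5 L/kg × 46 kg = 299.0 L
LD = Vd × C = 299.0 × 1.340 = 400.7 mg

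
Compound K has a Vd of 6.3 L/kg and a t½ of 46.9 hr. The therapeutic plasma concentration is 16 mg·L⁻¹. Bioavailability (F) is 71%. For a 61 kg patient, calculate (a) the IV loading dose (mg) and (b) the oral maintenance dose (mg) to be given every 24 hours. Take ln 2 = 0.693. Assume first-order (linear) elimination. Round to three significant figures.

Vd = 6.3 L/kg × 61 kg = 384.3 L
LD = Vd × C = 384.3 × 16 = 6149 mg
CL = 0.693 × Vd / t½ = 0.693 × 384.3 / 46.9 = 5.678 L/h
D = CL × Css × τ / F = 5.678 × 16 × 24 / 0.71 = 3071 mg

(a) 6150 mg; (b) 3070 mg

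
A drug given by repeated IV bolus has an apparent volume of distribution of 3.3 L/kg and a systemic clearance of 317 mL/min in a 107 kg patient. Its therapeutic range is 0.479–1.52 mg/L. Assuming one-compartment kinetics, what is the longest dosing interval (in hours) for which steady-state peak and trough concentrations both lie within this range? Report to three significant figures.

21.4 h

Vd = 3.3 L/kg × 107 kg = 353.1 L
CL = 317 mL/min = 317 × 0.06 = 19.02 L/h
k = CL / Vd = 19.02 / 353.1 = 0.05387 h⁻¹
Between IV bolus doses, concentration decays as C = C₀·e^(−kτ), so C_peak/C_trough = e^(kτ).
τ_max = ln(C_peak/C_trough) / k = ln(1.52/0.479) / 0.05387 = 1.155 / 0.05387 = 21.44 h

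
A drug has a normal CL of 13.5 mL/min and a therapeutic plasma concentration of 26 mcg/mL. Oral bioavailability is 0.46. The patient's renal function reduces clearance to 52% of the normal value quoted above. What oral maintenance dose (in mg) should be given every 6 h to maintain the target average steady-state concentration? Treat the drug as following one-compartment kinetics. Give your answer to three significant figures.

143 mg

CL = 13.5 mL/min × 60/1000 = 0.8100 L/h
Patient clearance = 0.52 × 0.8100 = 0.4212 L/h
D = CL × Css × τ / F = 0.4212 × 26 × 6 / 0.46 = 142.8 mg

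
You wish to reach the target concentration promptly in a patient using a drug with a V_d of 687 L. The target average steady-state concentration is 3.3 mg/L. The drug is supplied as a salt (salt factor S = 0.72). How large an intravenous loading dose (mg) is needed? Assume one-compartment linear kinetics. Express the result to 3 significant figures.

3150 mg

The loading dose fills Vd to the target concentration.
LD = Vd × C / S = 687.0 × 3.300 / 0.72 = 3149 mg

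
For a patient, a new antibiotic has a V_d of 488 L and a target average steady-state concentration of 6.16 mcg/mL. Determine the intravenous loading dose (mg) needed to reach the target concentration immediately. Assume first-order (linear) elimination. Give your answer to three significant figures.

3010 mg

The loading dose fills Vd to the target concentration.
LD = Vd × C = 488.0 × 6.160 = 3006 mg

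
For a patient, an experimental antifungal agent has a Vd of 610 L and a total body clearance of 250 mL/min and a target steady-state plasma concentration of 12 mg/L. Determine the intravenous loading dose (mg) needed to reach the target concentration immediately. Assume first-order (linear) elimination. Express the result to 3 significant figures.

7320 mg

Loading dose depends on Vd (not clearance): it fills the distribution volume.
LD = Vd × C = 610.0 × 12.00 = 7320 mg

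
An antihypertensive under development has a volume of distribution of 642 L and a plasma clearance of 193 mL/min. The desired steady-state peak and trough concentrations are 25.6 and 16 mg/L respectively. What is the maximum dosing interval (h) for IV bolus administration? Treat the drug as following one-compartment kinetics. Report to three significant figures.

Convert clearance: 193 mL/min × 60 min/h ÷ 1000 mL/L = 11.58 L/h
k = CL / Vd = 11.58 / 642.0 = 0.01804 h⁻¹
Between IV bolus doses, concentration decays as C = C₀·e^(−kτ), so C_peak/C_trough = e^(kτ).
τ_max = ln(C_peak/C_trough) / k = ln(25.6/16) / 0.01804 = 0.4700 / 0.01804 = 26.05 h

26.1 h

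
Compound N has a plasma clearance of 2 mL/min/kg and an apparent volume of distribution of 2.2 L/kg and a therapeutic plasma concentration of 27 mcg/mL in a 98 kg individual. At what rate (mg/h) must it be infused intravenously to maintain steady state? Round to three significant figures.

CL = 2 mL/min/kg × 98 kg = 196.0 mL/min = 196.0 × 60/1000 = 11.76 L/h
Infusion rate = CL · Css = 11.76 L/h × 27 mg/L = 317.5 mg/h

318 mg/h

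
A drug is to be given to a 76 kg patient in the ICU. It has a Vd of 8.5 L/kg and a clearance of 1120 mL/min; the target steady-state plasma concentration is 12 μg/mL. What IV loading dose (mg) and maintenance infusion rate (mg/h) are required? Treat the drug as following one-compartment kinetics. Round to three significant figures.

(a) 7750 mg; (b) 806 mg/h

Total Vd = 8.5 × 76 = 646.0 L
LD = Vd · C_target = 646.0 × 12 = 7752 mg
CL = 1120 mL/min × 60/1000 = 67.20 L/h
Maintenance infusion rate = CL × Css = 67.20 × 12 = 806.4 mg/h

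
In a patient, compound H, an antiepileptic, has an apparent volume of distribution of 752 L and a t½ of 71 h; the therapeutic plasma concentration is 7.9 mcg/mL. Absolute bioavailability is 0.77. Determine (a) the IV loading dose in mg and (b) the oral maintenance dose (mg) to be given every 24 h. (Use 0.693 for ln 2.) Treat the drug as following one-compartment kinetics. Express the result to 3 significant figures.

LD = Vd × C = 752.0 × 7.9 = 5941 mg
CL = 0.693 × Vd / t½ = 0.693 × 752.0 / 71 = 7.340 L/h
D = CL × Css × τ / F = 7.340 × 7.9 × 24 / 0.77 = 1807 mg

(a) 5940 mg; (b) 1810 mg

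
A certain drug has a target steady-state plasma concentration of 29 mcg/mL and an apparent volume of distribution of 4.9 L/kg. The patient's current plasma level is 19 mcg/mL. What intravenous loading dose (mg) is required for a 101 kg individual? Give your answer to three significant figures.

Vd = 4.9 L/kg × 101 kg = 494.9 L
Concentration deficit ΔC = 29 − 19 = 10.00 mg/L
LD = Vd × ΔC = 494.9 × 10.00 = 4949 mg

4950 mg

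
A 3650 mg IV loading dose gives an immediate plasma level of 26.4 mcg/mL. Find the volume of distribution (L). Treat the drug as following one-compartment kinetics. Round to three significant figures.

Immediately after an IV bolus, C₀ = Dose / Vd, so Vd = Dose / C₀.
Vd = 3650 / 26.4 = 138.3 L

138 L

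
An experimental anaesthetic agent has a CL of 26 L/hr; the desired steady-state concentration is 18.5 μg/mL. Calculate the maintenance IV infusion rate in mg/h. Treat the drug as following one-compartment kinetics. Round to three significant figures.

R₀ = 26.00 × 18.5 = 481.0 mg/h

481 mg/h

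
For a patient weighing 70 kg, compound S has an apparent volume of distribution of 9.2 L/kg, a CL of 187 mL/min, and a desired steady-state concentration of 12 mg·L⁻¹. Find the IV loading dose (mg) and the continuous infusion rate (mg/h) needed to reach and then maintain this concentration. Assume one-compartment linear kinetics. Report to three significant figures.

Vd = 9.2 L/kg × 70 kg = 644.0 L
Loading dose = Vd × C = 644.0 × 12 = 7728 mg
CL = 187 mL/min = 187 × 0.06 = 11.22 L/h
Infusion rate = 11.22 L/h × 12 mg/L = 134.6 mg/h

(a) 7730 mg; (b) 135 mg/h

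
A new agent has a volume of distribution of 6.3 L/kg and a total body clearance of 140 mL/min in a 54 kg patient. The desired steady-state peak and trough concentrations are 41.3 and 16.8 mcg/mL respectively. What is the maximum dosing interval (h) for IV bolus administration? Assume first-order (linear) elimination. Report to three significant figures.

Vd(total) = 54 kg × 6.3 L/kg = 340.2 L
Convert clearance: 140 mL/min × 60 min/h ÷ 1000 mL/L = 8.400 L/h
k = CL / Vd = 8.400 / 340.2 = 0.02469 h⁻¹
Between IV bolus doses, concentration decays as C = C₀·e^(−kτ), so C_peak/C_trough = e^(kτ).
τ_max = ln(C_peak/C_trough) / k = ln(41.3/16.8) / 0.02469 = 0.8995 / 0.02469 = 36.43 h

36.4 h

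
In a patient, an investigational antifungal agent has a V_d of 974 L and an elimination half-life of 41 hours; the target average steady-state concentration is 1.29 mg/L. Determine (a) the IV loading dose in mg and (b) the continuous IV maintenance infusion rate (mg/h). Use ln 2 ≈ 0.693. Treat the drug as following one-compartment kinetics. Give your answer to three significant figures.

LD = Vd × C = 974.0 × 1.29 = 1256 mg
CL = 0.693 × Vd / t½ = 0.693 × 974.0 / 41 = 16.46 L/h
Infusion rate = CL × Css = 16.46 × 1.29 = 21.23 mg/h

(a) 1260 mg; (b) 21.2 mg/h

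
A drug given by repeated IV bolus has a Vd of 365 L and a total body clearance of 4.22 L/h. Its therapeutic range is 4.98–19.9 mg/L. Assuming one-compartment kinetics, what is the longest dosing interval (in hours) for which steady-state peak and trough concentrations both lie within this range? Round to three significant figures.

k = CL / Vd = 4.220 / 365.0 = 0.01156 h⁻¹
Between IV bolus doses, concentration decays as C = C₀·e^(−kτ), so C_peak/C_trough = e^(kτ).
τ_max = ln(C_peak/C_trough) / k = ln(19.9/4.98) / 0.01156 = 1.385 / 0.01156 = 119.8 h

120 h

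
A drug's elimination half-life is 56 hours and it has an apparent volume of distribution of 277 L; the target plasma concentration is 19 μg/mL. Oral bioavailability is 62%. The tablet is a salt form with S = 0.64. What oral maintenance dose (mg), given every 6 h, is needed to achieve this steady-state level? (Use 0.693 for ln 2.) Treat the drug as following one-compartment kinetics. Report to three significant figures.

CL = 0.693 × Vd / t½ = 0.693 × 277.0 / 56 = 3.428 L/h
D = CL × Css × τ / F / S = 3.428 × 19 × 6 / 0.62 / 0.64 = 984.9 mg

985 mg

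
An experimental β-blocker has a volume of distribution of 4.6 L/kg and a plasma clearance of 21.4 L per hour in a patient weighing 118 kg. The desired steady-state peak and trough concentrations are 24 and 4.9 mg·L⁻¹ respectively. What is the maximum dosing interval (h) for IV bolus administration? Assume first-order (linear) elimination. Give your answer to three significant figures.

Vd(total) = 118 kg × 4.6 L/kg = 542.8 L
k = CL / Vd = 21.40 / 542.8 = 0.03943 h⁻¹
Between IV bolus doses, concentration decays as C = C₀·e^(−kτ), so C_peak/C_trough = e^(kτ).
τ_max = ln(C_peak/C_trough) / k = ln(24/4.9) / 0.03943 = 1.589 / 0.03943 = 40.30 h

40.3 h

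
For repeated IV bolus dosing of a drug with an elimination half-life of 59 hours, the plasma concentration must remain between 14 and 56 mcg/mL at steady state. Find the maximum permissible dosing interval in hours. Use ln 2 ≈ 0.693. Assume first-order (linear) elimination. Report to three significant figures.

k = 0.693 / t½ = 0.693 / 59 = 0.01175 h⁻¹
Between IV bolus doses, concentration decays as C = C₀·e^(−kτ), so C_peak/C_trough = e^(kτ).
τ_max = ln(C_peak/C_trough) / k = ln(56/14) / 0.01175 = 1.386 / 0.01175 = 118.0 h

118 h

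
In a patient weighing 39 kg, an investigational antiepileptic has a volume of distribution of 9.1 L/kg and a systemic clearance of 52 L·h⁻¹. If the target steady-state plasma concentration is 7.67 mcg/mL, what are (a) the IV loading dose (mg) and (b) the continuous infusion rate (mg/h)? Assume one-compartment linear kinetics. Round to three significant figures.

(a) 2720 mg; (b) 399 mg/h

Vd(total) = 39 kg × 9.1 L/kg = 354.9 L
Loading dose = Vd × C = 354.9 × 7.67 = 2722 mg
Maintenance: replace elimination → rate = CL × Css = 52.00 × 7.67 = 398.8 mg/h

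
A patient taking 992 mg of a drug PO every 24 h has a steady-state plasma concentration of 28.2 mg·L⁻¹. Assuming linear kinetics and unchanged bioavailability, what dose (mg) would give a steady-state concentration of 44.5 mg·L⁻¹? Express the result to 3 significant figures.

1570 mg

For first-order elimination, Css ∝ F·D/(CL·τ); F and CL are unchanged, so Css ∝ D/τ.
D₂ = D₁ × (Css,target / Css,current) = 992 × 44.5/28.2 = 1565 mg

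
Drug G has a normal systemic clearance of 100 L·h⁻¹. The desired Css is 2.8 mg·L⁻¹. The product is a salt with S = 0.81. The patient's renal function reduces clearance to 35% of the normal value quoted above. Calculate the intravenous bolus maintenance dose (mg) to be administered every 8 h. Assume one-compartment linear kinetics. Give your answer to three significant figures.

Patient clearance = 0.35 × 100.0 = 35.00 L/h
D = CL × Css × τ / S = 35.00 × 2.8 × 8 / 0.81 = 967.9 mg

968 mg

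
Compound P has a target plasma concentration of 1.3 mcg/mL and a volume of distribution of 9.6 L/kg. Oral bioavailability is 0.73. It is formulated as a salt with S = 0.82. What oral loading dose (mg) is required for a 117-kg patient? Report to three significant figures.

2440 mg

Vd = 9.6 L/kg × 117 kg = 1123 L
The loading dose fills Vd to the target concentration.
LD = Vd × C / F / S = 1123 × 1.300 / 0.73 / 0.82 = 2439 mg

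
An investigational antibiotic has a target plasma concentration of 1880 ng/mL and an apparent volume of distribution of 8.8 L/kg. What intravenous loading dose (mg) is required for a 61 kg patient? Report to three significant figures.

1010 mg

Total Vd = 8.8 × 61 = 536.8 L
C = 1880 ng/mL = 1.880 mg/L
The loading dose fills Vd to the target concentration.
LD = Vd × C = 536.8 × 1.880 = 1009 mg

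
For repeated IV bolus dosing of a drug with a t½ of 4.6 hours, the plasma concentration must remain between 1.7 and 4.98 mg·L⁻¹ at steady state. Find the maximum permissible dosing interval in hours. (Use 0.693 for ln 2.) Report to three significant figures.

7.13 h

k = 0.693 / t½ = 0.693 / 4.6 = 0.1507 h⁻¹
Between IV bolus doses, concentration decays as C = C₀·e^(−kτ), so C_peak/C_trough = e^(kτ).
τ_max = ln(C_peak/C_trough) / k = ln(4.98/1.7) / 0.1507 = 1.075 / 0.1507 = 7.133 h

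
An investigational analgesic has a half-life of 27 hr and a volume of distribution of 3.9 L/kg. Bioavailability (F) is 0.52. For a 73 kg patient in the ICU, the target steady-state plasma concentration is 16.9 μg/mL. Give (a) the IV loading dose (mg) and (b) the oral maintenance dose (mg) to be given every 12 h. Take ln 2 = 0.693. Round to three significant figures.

(a) 4810 mg; (b) 2850 mg

Vd(total) = 73 kg × 3.9 L/kg = 284.7 L
LD = Vd × C = 284.7 × 16.9 = 4811 mg
CL = 0.693 × Vd / t½ = 0.693 × 284.7 / 27 = 7.307 L/h
D = CL × Css × τ / F = 7.307 × 16.9 × 12 / 0.52 = 2850 mg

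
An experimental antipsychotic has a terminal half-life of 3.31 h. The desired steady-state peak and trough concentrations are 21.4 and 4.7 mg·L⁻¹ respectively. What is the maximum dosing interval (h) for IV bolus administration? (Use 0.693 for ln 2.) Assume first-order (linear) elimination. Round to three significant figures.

7.24 h

k = 0.693 / t½ = 0.693 / 3.31 = 0.2094 h⁻¹
Between IV bolus doses, concentration decays as C = C₀·e^(−kτ), so C_peak/C_trough = e^(kτ).
τ_max = ln(C_peak/C_trough) / k = ln(21.4/4.7) / 0.2094 = 1.516 / 0.2094 = 7.240 h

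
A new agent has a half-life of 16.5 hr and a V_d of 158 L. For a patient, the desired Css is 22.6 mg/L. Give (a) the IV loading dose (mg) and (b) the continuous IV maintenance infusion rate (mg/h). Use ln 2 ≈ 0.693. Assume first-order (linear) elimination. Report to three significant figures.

LD = Vd × C = 158.0 × 22.6 = 3571 mg
CL = 0.693 × Vd / t½ = 0.693 × 158.0 / 16.5 = 6.636 L/h
Infusion rate = CL × Css = 6.636 × 22.6 = 150.0 mg/h

(a) 3570 mg; (b) 150 mg/h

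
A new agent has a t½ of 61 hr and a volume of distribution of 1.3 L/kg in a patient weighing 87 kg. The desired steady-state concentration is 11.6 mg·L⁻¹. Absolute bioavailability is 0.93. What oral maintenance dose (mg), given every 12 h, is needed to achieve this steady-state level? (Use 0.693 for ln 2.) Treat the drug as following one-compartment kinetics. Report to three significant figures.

192 mg

Vd(total) = 87 kg × 1.3 L/kg = 113.1 L
CL = 0.693 × Vd / t½ = 0.693 × 113.1 / 61 = 1.285 L/h
D = CL × Css × τ / F = 1.285 × 11.6 × 12 / 0.93 = 192.3 mg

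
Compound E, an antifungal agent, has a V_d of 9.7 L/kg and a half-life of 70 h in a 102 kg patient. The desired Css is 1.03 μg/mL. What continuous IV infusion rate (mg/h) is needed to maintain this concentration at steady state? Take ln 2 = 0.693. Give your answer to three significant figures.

Vd(total) = 102 kg × 9.7 L/kg = 989.4 L
CL = ln 2 · Vd / t½ = 0.693 × 989.4 / 70 = 9.795 L/h
Infusion rate = CL × Css = 9.795 × 1.03 = 10.09 mg/h

10.1 mg/h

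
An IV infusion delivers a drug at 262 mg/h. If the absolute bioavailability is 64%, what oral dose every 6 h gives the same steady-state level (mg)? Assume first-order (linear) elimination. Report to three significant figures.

To maintain the same Css, the systemic dosing rate must be unchanged: F·D/τ = infusion rate.
D = rate × τ / F = 262 × 6 / 0.64 = 2456 mg

2460 mg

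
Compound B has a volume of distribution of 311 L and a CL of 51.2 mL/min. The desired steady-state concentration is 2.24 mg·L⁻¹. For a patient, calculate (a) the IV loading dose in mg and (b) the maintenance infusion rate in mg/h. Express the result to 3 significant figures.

(a) 697 mg; (b) 6.88 mg/h

Loading: fill Vd to C_target → 311.0 L × 2.24 mg/L = 696.6 mg
CL = 51.2 mL/min × 60/1000 = 3.072 L/h
Infusion rate = 3.072 L/h × 2.24 mg/L = 6.881 mg/h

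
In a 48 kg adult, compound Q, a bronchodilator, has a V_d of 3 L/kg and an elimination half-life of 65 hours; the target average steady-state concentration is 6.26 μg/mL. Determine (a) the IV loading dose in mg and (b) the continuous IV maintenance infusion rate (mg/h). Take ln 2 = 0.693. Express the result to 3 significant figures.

(a) 901 mg; (b) 9.61 mg/h

Total Vd = 3 × 48 = 144.0 L
LD = Vd × C = 144.0 × 6.26 = 901.4 mg
CL = 0.693 × Vd / t½ = 0.693 × 144.0 / 65 = 1.535 L/h
Infusion rate = CL × Css = 1.535 × 6.26 = 9.609 mg/h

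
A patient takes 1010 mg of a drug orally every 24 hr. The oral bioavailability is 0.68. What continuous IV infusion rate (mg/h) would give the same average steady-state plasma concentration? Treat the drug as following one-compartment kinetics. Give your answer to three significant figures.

28.6 mg/h

Equivalent systemic input: infusion rate = F·D/τ.
Rate = 0.68 × 1010 / 24 = 28.62 mg/h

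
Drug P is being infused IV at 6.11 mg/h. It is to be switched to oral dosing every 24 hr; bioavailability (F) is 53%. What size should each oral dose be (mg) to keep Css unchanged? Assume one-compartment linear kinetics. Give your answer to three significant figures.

277 mg

To maintain the same Css, the systemic dosing rate must be unchanged: F·D/τ = infusion rate.
D = rate × τ / F = 6.11 × 24 / 0.53 = 276.7 mg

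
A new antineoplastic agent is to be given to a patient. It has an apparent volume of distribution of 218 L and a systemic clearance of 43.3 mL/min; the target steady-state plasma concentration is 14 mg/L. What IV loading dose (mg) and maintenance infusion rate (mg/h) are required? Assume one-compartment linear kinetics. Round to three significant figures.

LD = Vd · C_target = 218.0 × 14 = 3052 mg
CL = 43.3 mL/min × 60/1000 = 2.598 L/h
Maintenance: replace elimination → rate = CL × Css = 2.598 × 14 = 36.37 mg/h

(a) 3050 mg; (b) 36.4 mg/h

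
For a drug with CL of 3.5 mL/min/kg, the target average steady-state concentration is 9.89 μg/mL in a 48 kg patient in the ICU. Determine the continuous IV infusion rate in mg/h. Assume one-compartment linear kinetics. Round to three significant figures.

CL = 3.5 mL/min/kg × 48 kg = 168.0 mL/min = 168.0 × 60/1000 = 10.08 L/h
R₀ = 10.08 × 9.89 = 99.69 mg/h

99.7 mg/h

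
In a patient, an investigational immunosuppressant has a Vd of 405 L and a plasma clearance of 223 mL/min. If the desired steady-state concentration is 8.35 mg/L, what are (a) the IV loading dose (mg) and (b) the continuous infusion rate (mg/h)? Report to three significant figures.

LD = Vd · C_target = 405.0 × 8.35 = 3382 mg
CL = 223 mL/min = 223 × 0.06 = 13.38 L/h
Maintenance infusion rate = CL × Css = 13.38 × 8.35 = 111.7 mg/h

(a) 3380 mg; (b) 112 mg/h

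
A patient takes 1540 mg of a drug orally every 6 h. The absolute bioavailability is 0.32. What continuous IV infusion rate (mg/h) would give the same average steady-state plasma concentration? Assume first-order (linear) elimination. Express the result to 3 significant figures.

Equivalent systemic input: infusion rate = F·D/τ.
Rate = 0.32 × 1540 / 6 = 82.13 mg/h

82.1 mg/h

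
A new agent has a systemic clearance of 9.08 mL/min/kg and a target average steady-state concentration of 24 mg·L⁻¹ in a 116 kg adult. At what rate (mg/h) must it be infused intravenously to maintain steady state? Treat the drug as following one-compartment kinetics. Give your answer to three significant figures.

1520 mg/h

CL = 9.08 mL/min/kg × 116 kg = 1053 mL/min = 1053 × 60/1000 = 63.18 L/h
At steady state, infusion rate equals elimination rate: rate in = CL × Css.
R₀ = 63.18 × 24 = 1516 mg/h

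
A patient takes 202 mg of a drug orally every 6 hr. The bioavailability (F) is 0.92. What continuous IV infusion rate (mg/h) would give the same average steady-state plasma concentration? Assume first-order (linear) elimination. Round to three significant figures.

Equivalent systemic input: infusion rate = F·D/τ.
Rate = 0.92 × 202 / 6 = 30.97 mg/h

31.0 mg/h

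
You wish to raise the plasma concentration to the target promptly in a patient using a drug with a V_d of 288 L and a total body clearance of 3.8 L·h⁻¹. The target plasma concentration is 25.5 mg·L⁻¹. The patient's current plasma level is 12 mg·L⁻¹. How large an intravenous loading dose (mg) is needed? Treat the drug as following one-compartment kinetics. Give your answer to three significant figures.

3890 mg

Concentration deficit ΔC = 25.5 − 12 = 13.50 mg/L
LD = Vd × ΔC = 288.0 × 13.50 = 3888 mg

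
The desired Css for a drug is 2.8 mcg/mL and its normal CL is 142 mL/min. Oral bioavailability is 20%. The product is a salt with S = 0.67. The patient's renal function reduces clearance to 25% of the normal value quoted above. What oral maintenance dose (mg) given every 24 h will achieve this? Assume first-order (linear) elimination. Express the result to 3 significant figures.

1070 mg

CL = 142 mL/min × 60/1000 = 8.520 L/h
Patient clearance = 0.25 × 8.520 = 2.130 L/h
D = CL × Css × τ / F / S = 2.130 × 2.8 × 24 / 0.2 / 0.67 = 1068 mg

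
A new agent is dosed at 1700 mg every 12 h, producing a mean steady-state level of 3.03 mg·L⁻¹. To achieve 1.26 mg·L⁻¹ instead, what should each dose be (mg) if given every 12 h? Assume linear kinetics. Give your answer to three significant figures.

With linear kinetics, Css is proportional to dose rate (D/τ) at fixed clearance.
D₂ = D₁ × (Css,target / Css,current) = 1700 × 1.26/3.03 = 706.9 mg

707 mg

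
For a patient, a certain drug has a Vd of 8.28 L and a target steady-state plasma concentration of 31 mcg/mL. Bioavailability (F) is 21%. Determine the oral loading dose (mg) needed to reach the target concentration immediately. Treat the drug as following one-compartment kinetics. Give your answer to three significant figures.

1220 mg

The loading dose fills Vd to the target concentration.
LD = Vd × C / F = 8.280 × 31.00 / 0.21 = 1222 mg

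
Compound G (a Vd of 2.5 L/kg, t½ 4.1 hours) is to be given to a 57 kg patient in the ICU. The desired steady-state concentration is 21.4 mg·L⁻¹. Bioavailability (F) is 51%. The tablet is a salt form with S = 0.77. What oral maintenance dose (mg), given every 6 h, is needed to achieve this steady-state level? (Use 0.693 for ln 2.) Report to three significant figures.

7880 mg

Total Vd = 2.5 × 57 = 142.5 L
CL = 0.693 × Vd / t½ = 0.693 × 142.5 / 4.1 = 24.09 L/h
D = CL × Css × τ / F / S = 24.09 × 21.4 × 6 / 0.51 / 0.77 = 7877 mg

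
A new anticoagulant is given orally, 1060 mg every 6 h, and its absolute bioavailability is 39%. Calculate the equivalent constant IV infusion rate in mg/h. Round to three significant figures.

68.9 mg/h

Equivalent systemic input: infusion rate = F·D/τ.
Rate = 0.39 × 1060 / 6 = 68.90 mg/h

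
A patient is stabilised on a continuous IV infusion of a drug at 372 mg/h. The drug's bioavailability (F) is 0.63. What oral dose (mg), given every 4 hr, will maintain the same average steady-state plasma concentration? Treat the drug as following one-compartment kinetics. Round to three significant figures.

To maintain the same Css, the systemic dosing rate must be unchanged: F·D/τ = infusion rate.
D = rate × τ / F = 372 × 4 / 0.63 = 2362 mg

2360 mg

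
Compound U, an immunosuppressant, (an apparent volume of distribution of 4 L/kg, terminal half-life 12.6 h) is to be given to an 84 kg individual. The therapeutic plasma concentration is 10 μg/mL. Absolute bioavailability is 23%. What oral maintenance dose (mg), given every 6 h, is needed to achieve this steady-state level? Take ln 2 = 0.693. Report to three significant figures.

4820 mg

Vd(total) = 84 kg × 4 L/kg = 336.0 L
CL = 0.693 × Vd / t½ = 0.693 × 336.0 / 12.6 = 18.48 L/h
D = CL × Css × τ / F = 18.48 × 10 × 6 / 0.23 = 4821 mg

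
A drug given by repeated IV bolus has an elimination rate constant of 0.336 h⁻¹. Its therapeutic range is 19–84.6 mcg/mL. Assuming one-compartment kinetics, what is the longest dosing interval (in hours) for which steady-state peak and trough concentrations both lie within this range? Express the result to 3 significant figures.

Between IV bolus doses, concentration decays as C = C₀·e^(−kτ), so C_peak/C_trough = e^(kτ).
τ_max = ln(C_peak/C_trough) / k = ln(84.6/19) / 0.3360 = 1.493 / 0.3360 = 4.443 h

4.44 h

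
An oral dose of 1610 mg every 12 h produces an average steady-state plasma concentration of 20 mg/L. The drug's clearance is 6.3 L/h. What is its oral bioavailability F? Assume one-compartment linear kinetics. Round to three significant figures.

0.939

F·D/τ = CL·Css at steady state → F = CL·Css·τ / D.
F = 6.3 × 20 × 12 / 1610 = 0.939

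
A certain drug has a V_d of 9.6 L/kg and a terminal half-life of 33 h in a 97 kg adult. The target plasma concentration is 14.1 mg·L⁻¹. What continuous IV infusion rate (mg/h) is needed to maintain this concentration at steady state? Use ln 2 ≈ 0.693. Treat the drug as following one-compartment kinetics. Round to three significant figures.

Vd = 9.6 L/kg × 97 kg = 931.2 L
k = 0.693/33 = 0.02100 h⁻¹, so CL = k·Vd = 0.02100 × 931.2 = 19.56 L/h
Infusion rate = CL × Css = 19.56 × 14.1 = 275.8 mg/h

276 mg/h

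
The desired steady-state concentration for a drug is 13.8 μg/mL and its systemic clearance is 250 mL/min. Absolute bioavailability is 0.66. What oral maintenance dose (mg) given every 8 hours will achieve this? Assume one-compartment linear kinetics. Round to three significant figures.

2510 mg

CL = 250 mL/min = 250 × 0.06 = 15.00 L/h
D = CL × Css × τ / F = 15.00 × 13.8 × 8 / 0.66 = 2509 mg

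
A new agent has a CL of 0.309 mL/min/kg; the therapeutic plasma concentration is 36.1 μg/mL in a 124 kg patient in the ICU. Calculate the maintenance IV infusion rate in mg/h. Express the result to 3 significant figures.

CL = 0.309 mL/min/kg × 124 kg = 38.32 mL/min = 38.32 × 60/1000 = 2.299 L/h
Infusion rate = CL · Css = 2.299 L/h × 36.1 mg/L = 82.99 mg/h

83.0 mg/h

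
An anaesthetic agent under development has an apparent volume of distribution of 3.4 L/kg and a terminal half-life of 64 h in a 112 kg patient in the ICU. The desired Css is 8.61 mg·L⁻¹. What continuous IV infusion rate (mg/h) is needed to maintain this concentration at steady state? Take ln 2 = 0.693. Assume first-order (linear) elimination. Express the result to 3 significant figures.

35.5 mg/h

Total Vd = 3.4 × 112 = 380.8 L
k = 0.693/64 = 0.01083 h⁻¹, so CL = k·Vd = 0.01083 × 380.8 = 4.124 L/h
Infusion rate = CL × Css = 4.124 × 8.61 = 35.51 mg/h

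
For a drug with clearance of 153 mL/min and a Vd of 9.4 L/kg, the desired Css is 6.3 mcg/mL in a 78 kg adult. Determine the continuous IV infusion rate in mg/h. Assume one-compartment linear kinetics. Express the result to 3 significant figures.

57.8 mg/h

CL = 153 mL/min = 153 × 0.06 = 9.180 L/h
Maintenance depends on clearance, not Vd — rate in must match rate out.
Infusion rate = CL · Css = 9.180 L/h × 6.3 mg/L = 57.83 mg/h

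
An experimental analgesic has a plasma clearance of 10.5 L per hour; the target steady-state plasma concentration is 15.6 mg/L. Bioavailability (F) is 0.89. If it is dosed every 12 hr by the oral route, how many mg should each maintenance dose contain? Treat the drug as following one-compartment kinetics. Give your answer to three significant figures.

2210 mg

At steady state, dose per interval replaces the amount cleared in that interval: F·D/τ = CL·Css.
D = CL × Css × τ / F = 10.50 × 15.6 × 12 / 0.89 = 2209 mg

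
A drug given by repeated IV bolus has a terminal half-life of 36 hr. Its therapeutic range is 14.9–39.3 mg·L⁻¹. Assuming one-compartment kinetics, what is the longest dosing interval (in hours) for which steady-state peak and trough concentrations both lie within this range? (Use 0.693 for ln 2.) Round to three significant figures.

50.4 h

k = 0.693 / t½ = 0.693 / 36 = 0.01925 h⁻¹
Between IV bolus doses, concentration decays as C = C₀·e^(−kτ), so C_peak/C_trough = e^(kτ).
τ_max = ln(C_peak/C_trough) / k = ln(39.3/14.9) / 0.01925 = 0.9699 / 0.01925 = 50.38 h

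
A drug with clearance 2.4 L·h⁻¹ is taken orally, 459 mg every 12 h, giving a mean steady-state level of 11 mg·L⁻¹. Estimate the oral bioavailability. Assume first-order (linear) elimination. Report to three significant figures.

0.690

F·D/τ = CL·Css at steady state → F = CL·Css·τ / D.
F = 2.4 × 11 × 12 / 459 = 0.690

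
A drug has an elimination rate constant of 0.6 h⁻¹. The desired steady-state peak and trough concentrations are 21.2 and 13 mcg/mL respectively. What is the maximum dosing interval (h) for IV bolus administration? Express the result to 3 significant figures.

Between IV bolus doses, concentration decays as C = C₀·e^(−kτ), so C_peak/C_trough = e^(kτ).
τ_max = ln(C_peak/C_trough) / k = ln(21.2/13) / 0.6000 = 0.4891 / 0.6000 = 0.8152 h

0.815 h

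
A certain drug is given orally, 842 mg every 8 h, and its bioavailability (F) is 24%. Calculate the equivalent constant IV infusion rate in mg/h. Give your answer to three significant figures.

Equivalent systemic input: infusion rate = F·D/τ.
Rate = 0.24 × 842 / 8 = 25.26 mg/h

25.3 mg/h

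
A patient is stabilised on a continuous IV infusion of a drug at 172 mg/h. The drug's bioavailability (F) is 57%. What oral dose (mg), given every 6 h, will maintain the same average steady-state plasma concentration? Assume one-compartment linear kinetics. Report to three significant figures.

To maintain the same Css, the systemic dosing rate must be unchanged: F·D/τ = infusion rate.
D = rate × τ / F = 172 × 6 / 0.57 = 1811 mg

1810 mg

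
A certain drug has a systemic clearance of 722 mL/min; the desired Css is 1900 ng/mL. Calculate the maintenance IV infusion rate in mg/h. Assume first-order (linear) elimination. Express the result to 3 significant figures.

82.3 mg/h

CL = 722 mL/min × 60/1000 = 43.32 L/h
C = 1900 ng/mL = 1.900 mg/L
At steady state, infusion rate equals elimination rate: rate in = CL × Css.
Rate = CL × Css = 43.32 × 1.9 = 82.31 mg/h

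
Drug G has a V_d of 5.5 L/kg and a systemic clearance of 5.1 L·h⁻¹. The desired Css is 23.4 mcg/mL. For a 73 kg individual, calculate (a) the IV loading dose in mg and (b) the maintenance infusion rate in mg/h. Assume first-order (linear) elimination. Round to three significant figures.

Vd = 5.5 L/kg × 73 kg = 401.5 L
LD = Vd · C_target = 401.5 × 23.4 = 9395 mg
Maintenance infusion rate = CL × Css = 5.100 × 23.4 = 119.3 mg/h

(a) 9400 mg; (b) 119 mg/h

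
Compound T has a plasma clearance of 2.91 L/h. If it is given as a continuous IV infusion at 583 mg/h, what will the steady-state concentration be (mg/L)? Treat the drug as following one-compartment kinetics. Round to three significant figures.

Css = rate / CL = 583 / 2.910 = 200.3 mg/L

200 mg/L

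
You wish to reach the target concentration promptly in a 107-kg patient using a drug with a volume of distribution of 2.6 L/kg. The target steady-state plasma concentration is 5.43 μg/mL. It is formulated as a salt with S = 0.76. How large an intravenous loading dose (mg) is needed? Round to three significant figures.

1990 mg

Vd = 2.6 L/kg × 107 kg = 278.2 L
LD = Vd × C / S = 278.2 × 5.430 / 0.76 = 1988 mg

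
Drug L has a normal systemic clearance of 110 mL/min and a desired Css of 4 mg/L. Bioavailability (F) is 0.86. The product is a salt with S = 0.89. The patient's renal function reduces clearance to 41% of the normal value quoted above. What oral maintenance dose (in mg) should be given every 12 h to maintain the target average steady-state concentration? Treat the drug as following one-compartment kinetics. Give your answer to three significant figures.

170 mg

CL = 110 mL/min = 110 × 0.06 = 6.600 L/h
Patient clearance = 0.41 × 6.600 = 2.706 L/h
At steady state, dose per interval replaces the amount cleared in that interval: F·S·D/τ = CL·Css.
D = CL × Css × τ / F / S = 2.706 × 4 × 12 / 0.86 / 0.89 = 169.7 mg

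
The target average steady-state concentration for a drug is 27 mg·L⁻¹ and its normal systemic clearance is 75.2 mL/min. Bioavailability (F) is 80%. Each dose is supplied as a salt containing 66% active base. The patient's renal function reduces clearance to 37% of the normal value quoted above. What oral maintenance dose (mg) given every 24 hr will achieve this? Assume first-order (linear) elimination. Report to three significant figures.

CL = 75.2 mL/min × 60/1000 = 4.512 L/h
Patient clearance = 0.37 × 4.512 = 1.669 L/h
D = CL × Css × τ / F / S = 1.669 × 27 × 24 / 0.8 / 0.66 = 2048 mg

2050 mg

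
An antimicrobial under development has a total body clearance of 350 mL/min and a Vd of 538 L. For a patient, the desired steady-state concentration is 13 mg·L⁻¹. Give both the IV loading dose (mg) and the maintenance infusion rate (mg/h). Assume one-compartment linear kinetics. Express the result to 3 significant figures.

Loading: fill Vd to C_target → 538.0 L × 13 mg/L = 6994 mg
Convert clearance: 350 mL/min × 60 min/h ÷ 1000 mL/L = 21.00 L/h
Maintenance: replace elimination → rate = CL × Css = 21.00 × 13 = 273.0 mg/h

(a) 6990 mg; (b) 273 mg/h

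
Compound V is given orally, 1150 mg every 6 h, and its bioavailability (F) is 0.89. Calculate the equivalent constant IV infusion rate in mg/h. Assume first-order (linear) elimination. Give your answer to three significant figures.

Equivalent systemic input: infusion rate = F·D/τ.
Rate = 0.89 × 1150 / 6 = 170.6 mg/h

171 mg/h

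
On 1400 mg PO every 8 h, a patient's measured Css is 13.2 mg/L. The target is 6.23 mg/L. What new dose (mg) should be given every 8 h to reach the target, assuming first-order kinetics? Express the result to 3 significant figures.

661 mg

For first-order elimination, Css ∝ F·D/(CL·τ); F and CL are unchanged, so Css ∝ D/τ.
D₂ = D₁ × (Css,target / Css,current) = 1400 × 6.23/13.2 = 660.8 mg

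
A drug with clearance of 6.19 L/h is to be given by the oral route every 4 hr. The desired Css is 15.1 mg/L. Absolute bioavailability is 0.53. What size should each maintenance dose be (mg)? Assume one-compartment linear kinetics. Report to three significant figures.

705 mg

At steady state, dose per interval replaces the amount cleared in that interval: F·D/τ = CL·Css.
D = CL × Css × τ / F = 6.190 × 15.1 × 4 / 0.53 = 705.4 mg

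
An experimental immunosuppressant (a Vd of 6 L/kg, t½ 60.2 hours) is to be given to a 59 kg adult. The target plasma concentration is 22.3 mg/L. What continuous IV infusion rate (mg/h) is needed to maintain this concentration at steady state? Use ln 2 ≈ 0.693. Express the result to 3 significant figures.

Total Vd = 6 × 59 = 354.0 L
CL = 0.693 × Vd / t½ = 0.693 × 354.0 / 60.2 = 4.075 L/h
Infusion rate = CL × Css = 4.075 × 22.3 = 90.87 mg/h

90.9 mg/h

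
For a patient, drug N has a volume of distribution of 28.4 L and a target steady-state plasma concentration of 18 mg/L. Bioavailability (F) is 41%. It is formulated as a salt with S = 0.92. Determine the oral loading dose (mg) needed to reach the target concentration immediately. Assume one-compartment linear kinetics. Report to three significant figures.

LD = Vd × C / F / S = 28.40 × 18.00 / 0.41 / 0.92 = 1355 mg

1360 mg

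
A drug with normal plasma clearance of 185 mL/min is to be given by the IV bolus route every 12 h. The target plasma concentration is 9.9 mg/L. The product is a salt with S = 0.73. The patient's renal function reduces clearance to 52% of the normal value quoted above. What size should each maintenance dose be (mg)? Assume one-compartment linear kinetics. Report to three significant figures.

939 mg

Convert clearance: 185 mL/min × 60 min/h ÷ 1000 mL/L = 11.10 L/h
Patient clearance = 0.52 × 11.10 = 5.772 L/h
D = CL × Css × τ / S = 5.772 × 9.9 × 12 / 0.73 = 939.3 mg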